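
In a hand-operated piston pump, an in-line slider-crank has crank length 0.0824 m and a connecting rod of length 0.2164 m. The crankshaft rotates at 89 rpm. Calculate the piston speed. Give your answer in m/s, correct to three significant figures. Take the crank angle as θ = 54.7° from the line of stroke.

0.772

ω = 2π·89/60 = 9.32 rad/s
For an in-line slider-crank, x = r cosθ + √(L² − r² sin²θ), so v = −rω sinθ·[1 + r cosθ/√(L² − r² sin²θ)].
With r = 0.0824 m, L = 0.2164 m, θ = 54.7°: √(L² − r² sin²θ) = 0.20569 m.
v = −0.0824·9.32·0.81614·[1 + 0.0824·0.57786/0.20569] = -0.77187 m/s.
|v| = 0.77187 m/s.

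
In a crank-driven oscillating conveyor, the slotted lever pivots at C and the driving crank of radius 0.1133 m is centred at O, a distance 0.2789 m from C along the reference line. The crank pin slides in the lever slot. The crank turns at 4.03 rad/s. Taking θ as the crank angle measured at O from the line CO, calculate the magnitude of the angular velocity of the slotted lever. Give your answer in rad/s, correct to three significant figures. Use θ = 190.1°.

2.59

ω = 4.03 rad/s
Crank pin A relative to C: A = (d + r cosθ, r sinθ); lever angle φ = atan2(r sinθ, d + r cosθ).
Differentiating tanφ: φ̇ = rω(d cosθ + r)/(d² + r² + 2dr cosθ).
d² + r² + 2dr cosθ = |CA|² = 0.0284027 m²;  d cosθ + r = -0.16128 m.
|ω_lever| = |0.1133·4.03·-0.16128| / 0.0284027 = 2.5927 rad/s.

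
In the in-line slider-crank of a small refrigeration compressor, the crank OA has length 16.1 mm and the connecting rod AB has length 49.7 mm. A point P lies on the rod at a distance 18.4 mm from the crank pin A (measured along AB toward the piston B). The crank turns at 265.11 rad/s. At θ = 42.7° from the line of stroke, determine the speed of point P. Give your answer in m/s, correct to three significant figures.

ω = 265.1 rad/s.  Crank-pin speed |V_A| = rω = 4.2683 m/s, perpendicular to OA.
Rod angle: sinφ = −(r/L) sinθ ⇒ φ = -12.691°; ω_rod = −rω cosθ/√(L²−r²sin²θ) = -64.695 rad/s.
V_P = V_A + ω_rod × AP, with AP = 0.0184 m along the rod.
Components: V_Px = −rω sinθ − a·ω_rod·sinφ = -3.1561 m/s;  V_Py = rω cosθ + a·ω_rod·cosφ = +1.9755 m/s.
|V_P| = √(V_Px² + V_Py²) = 3.7234 m/s.

3.72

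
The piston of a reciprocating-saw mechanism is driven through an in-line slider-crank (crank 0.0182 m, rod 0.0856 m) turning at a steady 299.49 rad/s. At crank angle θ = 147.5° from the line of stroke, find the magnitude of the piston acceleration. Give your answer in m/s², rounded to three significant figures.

1230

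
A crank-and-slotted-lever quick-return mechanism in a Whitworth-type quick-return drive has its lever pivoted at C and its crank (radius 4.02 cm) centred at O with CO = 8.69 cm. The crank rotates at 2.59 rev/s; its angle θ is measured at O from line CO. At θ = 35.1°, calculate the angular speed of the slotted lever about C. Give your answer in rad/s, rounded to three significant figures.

ω = 16.27 rad/s (from 2.59 rev/s).
Crank pin A relative to C: A = (d + r cosθ, r sinθ); lever angle φ = atan2(r sinθ, d + r cosθ).
Differentiating tanφ: φ̇ = rω(d cosθ + r)/(d² + r² + 2dr cosθ).
d² + r² + 2dr cosθ = |CA|² = 0.0148839 m²;  d cosθ + r = +0.1113 m.
|ω_lever| = |0.0402·16.27·+0.1113| / 0.0148839 = 4.8919 rad/s.

4.89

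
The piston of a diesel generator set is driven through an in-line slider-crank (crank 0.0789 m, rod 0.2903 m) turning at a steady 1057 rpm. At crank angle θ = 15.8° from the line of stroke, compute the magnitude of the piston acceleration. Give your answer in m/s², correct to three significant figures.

1160

ω = 2π·1057/60 = 110.7 rad/s
x(θ) = r cosθ + √(L² − r² sin²θ); with ω constant, a = ω²·d²x/dθ².
d²x/dθ² = −r cosθ − r²(cos2θ)/√u − r⁴ sin²2θ/(4u^{3/2}),  u = L² − r² sin²θ = 0.0838126 m².
Substituting r = 0.0789 m, L = 0.2903 m, θ = 15.8°: d²x/dθ² = -0.094343 m.
a = ω²·d²x/dθ² = (110.7)²·(-0.094343) = -1155.9 m/s²;  |a| = 1155.9 m/s².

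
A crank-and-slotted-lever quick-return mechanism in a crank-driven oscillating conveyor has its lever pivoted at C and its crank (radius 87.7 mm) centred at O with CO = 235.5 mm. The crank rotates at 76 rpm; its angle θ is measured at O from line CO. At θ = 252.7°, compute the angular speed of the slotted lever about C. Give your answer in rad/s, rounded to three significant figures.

0.242

ω = 7.959 rad/s (from 76 rpm).
Crank pin A relative to C: A = (d + r cosθ, r sinθ); lever angle φ = atan2(r sinθ, d + r cosθ).
Differentiating tanφ: φ̇ = rω(d cosθ + r)/(d² + r² + 2dr cosθ).
d² + r² + 2dr cosθ = |CA|² = 0.050868 m²;  d cosθ + r = +0.017668 m.
|ω_lever| = |0.0877·7.959·+0.017668| / 0.050868 = 0.24243 rad/s.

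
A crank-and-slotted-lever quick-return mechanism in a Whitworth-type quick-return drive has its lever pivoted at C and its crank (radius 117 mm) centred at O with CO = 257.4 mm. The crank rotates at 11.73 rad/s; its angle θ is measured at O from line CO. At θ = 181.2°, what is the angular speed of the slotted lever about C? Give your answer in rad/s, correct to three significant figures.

ω = 11.73 rad/s
Crank pin A relative to C: A = (d + r cosθ, r sinθ); lever angle φ = atan2(r sinθ, d + r cosθ).
Differentiating tanφ: φ̇ = rω(d cosθ + r)/(d² + r² + 2dr cosθ).
d² + r² + 2dr cosθ = |CA|² = 0.0197254 m²;  d cosθ + r = -0.14034 m.
|ω_lever| = |0.117·11.73·-0.14034| / 0.0197254 = 9.7645 rad/s.

9.76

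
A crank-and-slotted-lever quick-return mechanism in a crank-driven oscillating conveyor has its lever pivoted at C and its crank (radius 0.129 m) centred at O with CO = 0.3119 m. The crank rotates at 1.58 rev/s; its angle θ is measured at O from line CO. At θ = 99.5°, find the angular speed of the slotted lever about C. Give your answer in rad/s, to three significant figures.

0.986

ω = 9.927 rad/s (from 1.58 rev/s).
Crank pin A relative to C: A = (d + r cosθ, r sinθ); lever angle φ = atan2(r sinθ, d + r cosθ).
Differentiating tanφ: φ̇ = rω(d cosθ + r)/(d² + r² + 2dr cosθ).
d² + r² + 2dr cosθ = |CA|² = 0.100641 m²;  d cosθ + r = +0.077522 m.
|ω_lever| = |0.129·9.927·+0.077522| / 0.100641 = 0.98645 rad/s.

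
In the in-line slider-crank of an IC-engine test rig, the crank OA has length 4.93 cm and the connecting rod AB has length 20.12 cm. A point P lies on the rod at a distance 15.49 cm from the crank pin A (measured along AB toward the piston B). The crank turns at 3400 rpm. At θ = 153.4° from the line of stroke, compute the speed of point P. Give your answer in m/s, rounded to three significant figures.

ω = 356 rad/s.  Crank-pin speed |V_A| = rω = 17.553 m/s, perpendicular to OA.
Rod angle: sinφ = −(r/L) sinθ ⇒ φ = -6.299°; ω_rod = −rω cosθ/√(L²−r²sin²θ) = +78.482 rad/s.
V_P = V_A + ω_rod × AP, with AP = 0.1549 m along the rod.
Components: V_Px = −rω sinθ − a·ω_rod·sinφ = -6.5258 m/s;  V_Py = rω cosθ + a·ω_rod·cosφ = -3.6118 m/s.
|V_P| = √(V_Px² + V_Py²) = 7.4586 m/s.

7.46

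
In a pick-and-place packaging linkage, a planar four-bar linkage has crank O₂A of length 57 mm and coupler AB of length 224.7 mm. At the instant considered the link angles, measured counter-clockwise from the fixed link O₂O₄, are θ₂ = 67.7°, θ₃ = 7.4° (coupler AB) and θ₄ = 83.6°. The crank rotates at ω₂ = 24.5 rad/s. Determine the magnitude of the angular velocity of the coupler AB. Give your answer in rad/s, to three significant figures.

1.75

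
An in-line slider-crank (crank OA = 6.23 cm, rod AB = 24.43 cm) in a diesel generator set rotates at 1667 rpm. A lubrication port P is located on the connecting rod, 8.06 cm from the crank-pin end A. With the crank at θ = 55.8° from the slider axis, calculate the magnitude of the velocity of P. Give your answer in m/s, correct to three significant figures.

10.3

ω = 174.6 rad/s.  Crank-pin speed |V_A| = rω = 10.876 m/s, perpendicular to OA.
Rod angle: sinφ = −(r/L) sinθ ⇒ φ = -12.176°; ω_rod = −rω cosθ/√(L²−r²sin²θ) = -25.598 rad/s.
V_P = V_A + ω_rod × AP, with AP = 0.0806 m along the rod.
Components: V_Px = −rω sinθ − a·ω_rod·sinφ = -9.4301 m/s;  V_Py = rω cosθ + a·ω_rod·cosφ = +4.0962 m/s.
|V_P| = √(V_Px² + V_Py²) = 10.281 m/s.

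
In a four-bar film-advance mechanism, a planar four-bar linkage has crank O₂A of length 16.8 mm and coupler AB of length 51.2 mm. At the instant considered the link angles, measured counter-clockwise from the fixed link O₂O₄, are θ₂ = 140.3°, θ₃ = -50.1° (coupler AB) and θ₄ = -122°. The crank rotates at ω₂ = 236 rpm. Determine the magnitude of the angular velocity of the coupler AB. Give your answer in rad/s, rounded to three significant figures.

8.45

ω₂ = 24.71 rad/s (from 236 rpm).
Differentiating the loop-closure r₂e^{iθ₂}+r₃e^{iθ₃}=r₁+r₄e^{iθ₄} gives r₂ω₂e^{iθ₂}+r₃ω₃e^{iθ₃}=r₄ω₄e^{iθ₄}.
Eliminating the other unknown: ω₃ = r₂ω₂ sin(θ₄−θ₂) / [r₃ sin(θ₃−θ₄)].
Numerator sine = +0.99098; denominator sine = +0.95052.
Result = 0.0168·24.71·(+0.99098) / (0.0512·(+0.95052)) = +8.4545 rad/s; magnitude 8.4545 rad/s.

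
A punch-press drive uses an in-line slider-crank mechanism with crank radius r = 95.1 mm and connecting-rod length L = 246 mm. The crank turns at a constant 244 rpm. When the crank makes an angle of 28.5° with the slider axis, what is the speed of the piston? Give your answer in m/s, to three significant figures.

ω = 2π·244/60 = 25.55 rad/s
For an in-line slider-crank, x = r cosθ + √(L² − r² sin²θ), so v = −rω sinθ·[1 + r cosθ/√(L² − r² sin²θ)].
With r = 0.0951 m, L = 0.246 m, θ = 28.5°: √(L² − r² sin²θ) = 0.24178 m.
v = −0.0951·25.55·0.47716·[1 + 0.0951·0.87882/0.24178] = -1.5603 m/s.
|v| = 1.5603 m/s.

1.56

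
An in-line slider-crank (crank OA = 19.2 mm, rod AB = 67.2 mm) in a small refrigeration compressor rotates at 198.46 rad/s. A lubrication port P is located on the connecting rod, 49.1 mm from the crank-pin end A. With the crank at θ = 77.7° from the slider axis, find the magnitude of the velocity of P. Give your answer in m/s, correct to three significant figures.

ω = 198.5 rad/s.  Crank-pin speed |V_A| = rω = 3.8104 m/s, perpendicular to OA.
Rod angle: sinφ = −(r/L) sinθ ⇒ φ = -16.210°; ω_rod = −rω cosθ/√(L²−r²sin²θ) = -12.58 rad/s.
V_P = V_A + ω_rod × AP, with AP = 0.0491 m along the rod.
Components: V_Px = −rω sinθ − a·ω_rod·sinφ = -3.8954 m/s;  V_Py = rω cosθ + a·ω_rod·cosφ = +0.21864 m/s.
|V_P| = √(V_Px² + V_Py²) = 3.9015 m/s.

3.90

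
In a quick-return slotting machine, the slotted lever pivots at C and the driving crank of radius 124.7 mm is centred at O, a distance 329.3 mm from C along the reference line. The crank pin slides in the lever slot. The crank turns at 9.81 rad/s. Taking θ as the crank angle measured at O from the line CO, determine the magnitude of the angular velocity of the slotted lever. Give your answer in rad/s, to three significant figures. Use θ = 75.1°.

1.77

ω = 9.81 rad/s
Crank pin A relative to C: A = (d + r cosθ, r sinθ); lever angle φ = atan2(r sinθ, d + r cosθ).
Differentiating tanφ: φ̇ = rω(d cosθ + r)/(d² + r² + 2dr cosθ).
d² + r² + 2dr cosθ = |CA|² = 0.145106 m²;  d cosθ + r = +0.20937 m.
|ω_lever| = |0.1247·9.81·+0.20937| / 0.145106 = 1.7651 rad/s.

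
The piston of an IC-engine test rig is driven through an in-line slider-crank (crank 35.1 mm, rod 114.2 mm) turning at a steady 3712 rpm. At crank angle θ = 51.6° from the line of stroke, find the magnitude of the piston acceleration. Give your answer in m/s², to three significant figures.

2950

ω = 2π·3712/60 = 388.7 rad/s
x(θ) = r cosθ + √(L² − r² sin²θ); with ω constant, a = ω²·d²x/dθ².
d²x/dθ² = −r cosθ − r²(cos2θ)/√u − r⁴ sin²2θ/(4u^{3/2}),  u = L² − r² sin²θ = 0.012285 m².
Substituting r = 0.0351 m, L = 0.1142 m, θ = 51.6°: d²x/dθ² = -0.019528 m.
a = ω²·d²x/dθ² = (388.7)²·(-0.019528) = -2950.8 m/s²;  |a| = 2950.8 m/s².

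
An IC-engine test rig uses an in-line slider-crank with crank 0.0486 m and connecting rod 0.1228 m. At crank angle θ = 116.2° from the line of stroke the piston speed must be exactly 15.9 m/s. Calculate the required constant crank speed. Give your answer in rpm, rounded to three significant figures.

For an in-line slider-crank, |v_piston| = rω|sinθ|·[1 + r cosθ/√(L² − r² sin²θ)].
With r = 0.0486 m, L = 0.1228 m, θ = 116.2°: the bracketed kinematic factor |dx/dθ| = 0.035456 m.
ω = v/|dx/dθ| = 15.9/0.035456 = 448.44 rad/s.
N = 60ω/(2π) = 4282.3 rpm.

4280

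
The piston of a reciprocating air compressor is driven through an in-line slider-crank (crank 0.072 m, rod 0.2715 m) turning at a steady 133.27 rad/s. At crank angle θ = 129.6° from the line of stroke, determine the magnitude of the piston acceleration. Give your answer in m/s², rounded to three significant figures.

874

ω = 133.3 rad/s
x(θ) = r cosθ + √(L² − r² sin²θ); with ω constant, a = ω²·d²x/dθ².
d²x/dθ² = −r cosθ − r²(cos2θ)/√u − r⁴ sin²2θ/(4u^{3/2}),  u = L² − r² sin²θ = 0.0706346 m².
Substituting r = 0.072 m, L = 0.2715 m, θ = 129.6°: d²x/dθ² = +0.049204 m.
a = ω²·d²x/dθ² = (133.3)²·(+0.049204) = +873.91 m/s²;  |a| = 873.91 m/s².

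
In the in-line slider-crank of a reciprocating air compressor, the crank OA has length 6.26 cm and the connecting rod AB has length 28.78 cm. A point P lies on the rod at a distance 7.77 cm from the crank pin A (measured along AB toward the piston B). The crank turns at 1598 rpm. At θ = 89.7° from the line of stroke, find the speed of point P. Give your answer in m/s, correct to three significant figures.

10.5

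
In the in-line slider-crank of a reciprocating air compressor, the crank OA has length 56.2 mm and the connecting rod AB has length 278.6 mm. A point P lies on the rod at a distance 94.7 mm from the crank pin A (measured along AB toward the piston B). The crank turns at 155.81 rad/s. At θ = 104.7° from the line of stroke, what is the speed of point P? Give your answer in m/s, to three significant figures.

8.45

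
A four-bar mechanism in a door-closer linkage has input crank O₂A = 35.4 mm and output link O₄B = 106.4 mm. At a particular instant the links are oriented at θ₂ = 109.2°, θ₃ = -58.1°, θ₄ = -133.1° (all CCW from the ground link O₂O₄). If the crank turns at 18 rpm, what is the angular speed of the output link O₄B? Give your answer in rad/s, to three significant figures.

0.143

ω₂ = 1.885 rad/s (from 18 rpm).
Differentiating the loop-closure r₂e^{iθ₂}+r₃e^{iθ₃}=r₁+r₄e^{iθ₄} gives r₂ω₂e^{iθ₂}+r₃ω₃e^{iθ₃}=r₄ω₄e^{iθ₄}.
Eliminating the other unknown: ω₄ = r₂ω₂ sin(θ₂−θ₃) / [r₄ sin(θ₄−θ₃)].
Numerator sine = +0.21985; denominator sine = -0.96593.
Result = 0.0354·1.885·(+0.21985) / (0.1064·(-0.96593)) = -0.14274 rad/s; magnitude 0.14274 rad/s.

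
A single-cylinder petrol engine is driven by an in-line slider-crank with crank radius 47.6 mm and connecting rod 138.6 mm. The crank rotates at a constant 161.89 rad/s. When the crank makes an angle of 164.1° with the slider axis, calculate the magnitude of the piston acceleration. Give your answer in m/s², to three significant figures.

ω = 161.9 rad/s
x(θ) = r cosθ + √(L² − r² sin²θ); with ω constant, a = ω²·d²x/dθ².
d²x/dθ² = −r cosθ − r²(cos2θ)/√u − r⁴ sin²2θ/(4u^{3/2}),  u = L² − r² sin²θ = 0.0190399 m².
Substituting r = 0.0476 m, L = 0.1386 m, θ = 164.1°: d²x/dθ² = +0.031688 m.
a = ω²·d²x/dθ² = (161.9)²·(+0.031688) = +830.48 m/s²;  |a| = 830.48 m/s².

830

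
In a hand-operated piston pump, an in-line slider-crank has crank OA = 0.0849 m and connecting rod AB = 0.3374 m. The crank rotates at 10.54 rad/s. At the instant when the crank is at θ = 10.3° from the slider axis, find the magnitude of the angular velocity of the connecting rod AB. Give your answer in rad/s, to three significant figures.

ω = 10.54 rad/s
The rod makes angle φ with the slider axis where L sinφ = r sinθ; differentiating, L cosφ·φ̇ = r ω cosθ.
L cosφ = √(L² − r² sin²θ) = 0.33706 m.
|ω_rod| = r ω |cosθ| / √(L² − r² sin²θ) = 0.0849·10.54·0.98389/0.33706 = 2.6121 rad/s.

2.61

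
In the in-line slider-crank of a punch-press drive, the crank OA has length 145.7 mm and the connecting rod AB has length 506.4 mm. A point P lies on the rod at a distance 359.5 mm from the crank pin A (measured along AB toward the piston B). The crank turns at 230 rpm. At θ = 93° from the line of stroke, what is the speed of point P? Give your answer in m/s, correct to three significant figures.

ω = 24.09 rad/s.  Crank-pin speed |V_A| = rω = 3.5093 m/s, perpendicular to OA.
Rod angle: sinφ = −(r/L) sinθ ⇒ φ = -16.698°; ω_rod = −rω cosθ/√(L²−r²sin²θ) = +0.37865 rad/s.
V_P = V_A + ω_rod × AP, with AP = 0.3595 m along the rod.
Components: V_Px = −rω sinθ − a·ω_rod·sinφ = -3.4653 m/s;  V_Py = rω cosθ + a·ω_rod·cosφ = -0.053278 m/s.
|V_P| = √(V_Px² + V_Py²) = 3.4658 m/s.

3.47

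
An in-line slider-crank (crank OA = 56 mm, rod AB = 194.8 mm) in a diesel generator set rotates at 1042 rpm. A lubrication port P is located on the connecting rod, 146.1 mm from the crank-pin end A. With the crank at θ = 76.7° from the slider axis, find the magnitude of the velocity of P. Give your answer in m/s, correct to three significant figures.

ω = 109.1 rad/s.  Crank-pin speed |V_A| = rω = 6.1106 m/s, perpendicular to OA.
Rod angle: sinφ = −(r/L) sinθ ⇒ φ = -16.246°; ω_rod = −rω cosθ/√(L²−r²sin²θ) = -7.5165 rad/s.
V_P = V_A + ω_rod × AP, with AP = 0.1461 m along the rod.
Components: V_Px = −rω sinθ − a·ω_rod·sinφ = -6.2539 m/s;  V_Py = rω cosθ + a·ω_rod·cosφ = +0.35144 m/s.
|V_P| = √(V_Px² + V_Py²) = 6.2638 m/s.

6.26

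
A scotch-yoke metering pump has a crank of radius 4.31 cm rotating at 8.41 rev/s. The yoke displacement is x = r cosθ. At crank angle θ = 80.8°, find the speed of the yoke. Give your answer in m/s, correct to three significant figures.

2.25

ω = 52.84 rad/s (from 8.41 rev/s).
x = r cosθ ⇒ ẋ = −rω sinθ.
|v| = rω|sinθ| = 0.0431·52.84·|sin 80.8°| = 2.2482 m/s.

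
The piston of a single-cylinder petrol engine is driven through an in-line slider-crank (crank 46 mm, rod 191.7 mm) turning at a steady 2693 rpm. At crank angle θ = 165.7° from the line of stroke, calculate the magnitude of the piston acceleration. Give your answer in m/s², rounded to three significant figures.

ω = 2π·2693/60 = 282 rad/s
x(θ) = r cosθ + √(L² − r² sin²θ); with ω constant, a = ω²·d²x/dθ².
d²x/dθ² = −r cosθ − r²(cos2θ)/√u − r⁴ sin²2θ/(4u^{3/2}),  u = L² − r² sin²θ = 0.0366198 m².
Substituting r = 0.046 m, L = 0.1917 m, θ = 165.7°: d²x/dθ² = +0.03483 m.
a = ω²·d²x/dθ² = (282)²·(+0.03483) = +2770 m/s²;  |a| = 2770 m/s².

2770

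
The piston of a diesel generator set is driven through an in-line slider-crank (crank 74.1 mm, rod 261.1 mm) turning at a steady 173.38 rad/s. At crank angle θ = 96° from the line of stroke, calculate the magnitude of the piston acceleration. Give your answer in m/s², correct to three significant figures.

877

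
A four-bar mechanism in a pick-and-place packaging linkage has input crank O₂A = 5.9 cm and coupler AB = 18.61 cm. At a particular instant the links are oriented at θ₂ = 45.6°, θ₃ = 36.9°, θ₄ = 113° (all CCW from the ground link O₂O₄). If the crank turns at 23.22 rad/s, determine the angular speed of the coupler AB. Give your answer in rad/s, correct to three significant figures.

ω₂ = 23.22 rad/s
Differentiating the loop-closure r₂e^{iθ₂}+r₃e^{iθ₃}=r₁+r₄e^{iθ₄} gives r₂ω₂e^{iθ₂}+r₃ω₃e^{iθ₃}=r₄ω₄e^{iθ₄}.
Eliminating the other unknown: ω₃ = r₂ω₂ sin(θ₄−θ₂) / [r₃ sin(θ₃−θ₄)].
Numerator sine = +0.92321; denominator sine = -0.97072.
Result = 0.059·23.22·(+0.92321) / (0.1861·(-0.97072)) = -7.0013 rad/s; magnitude 7.0013 rad/s.

7.00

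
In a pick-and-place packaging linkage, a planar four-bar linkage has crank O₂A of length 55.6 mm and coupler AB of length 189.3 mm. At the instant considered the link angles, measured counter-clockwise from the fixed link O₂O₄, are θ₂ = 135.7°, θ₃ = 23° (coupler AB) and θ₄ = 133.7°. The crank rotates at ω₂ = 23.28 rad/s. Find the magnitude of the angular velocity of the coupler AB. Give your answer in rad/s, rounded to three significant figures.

ω₂ = 23.28 rad/s
Differentiating the loop-closure r₂e^{iθ₂}+r₃e^{iθ₃}=r₁+r₄e^{iθ₄} gives r₂ω₂e^{iθ₂}+r₃ω₃e^{iθ₃}=r₄ω₄e^{iθ₄}.
Eliminating the other unknown: ω₃ = r₂ω₂ sin(θ₄−θ₂) / [r₃ sin(θ₃−θ₄)].
Numerator sine = -0.03490; denominator sine = -0.93544.
Result = 0.0556·23.28·(-0.03490) / (0.1893·(-0.93544)) = +0.2551 rad/s; magnitude 0.2551 rad/s.

0.255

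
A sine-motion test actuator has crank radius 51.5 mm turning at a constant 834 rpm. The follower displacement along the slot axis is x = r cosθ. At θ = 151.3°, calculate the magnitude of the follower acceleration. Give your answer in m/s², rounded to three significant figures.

345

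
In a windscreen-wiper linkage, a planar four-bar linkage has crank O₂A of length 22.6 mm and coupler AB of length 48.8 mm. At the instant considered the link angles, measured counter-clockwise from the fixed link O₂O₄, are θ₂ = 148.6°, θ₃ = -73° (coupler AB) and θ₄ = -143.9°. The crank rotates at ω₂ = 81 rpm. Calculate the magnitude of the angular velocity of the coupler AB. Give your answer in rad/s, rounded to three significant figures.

ω₂ = 8.482 rad/s (from 81 rpm).
Differentiating the loop-closure r₂e^{iθ₂}+r₃e^{iθ₃}=r₁+r₄e^{iθ₄} gives r₂ω₂e^{iθ₂}+r₃ω₃e^{iθ₃}=r₄ω₄e^{iθ₄}.
Eliminating the other unknown: ω₃ = r₂ω₂ sin(θ₄−θ₂) / [r₃ sin(θ₃−θ₄)].
Numerator sine = +0.92388; denominator sine = +0.94495.
Result = 0.0226·8.482·(+0.92388) / (0.0488·(+0.94495)) = +3.8407 rad/s; magnitude 3.8407 rad/s.

3.84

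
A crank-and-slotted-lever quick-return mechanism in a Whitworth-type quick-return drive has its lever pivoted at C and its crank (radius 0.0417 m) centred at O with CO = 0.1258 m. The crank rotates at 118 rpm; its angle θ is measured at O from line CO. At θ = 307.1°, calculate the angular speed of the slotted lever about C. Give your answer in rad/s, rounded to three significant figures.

ω = 12.36 rad/s (from 118 rpm).
Crank pin A relative to C: A = (d + r cosθ, r sinθ); lever angle φ = atan2(r sinθ, d + r cosθ).
Differentiating tanφ: φ̇ = rω(d cosθ + r)/(d² + r² + 2dr cosθ).
d² + r² + 2dr cosθ = |CA|² = 0.0238932 m²;  d cosθ + r = +0.11758 m.
|ω_lever| = |0.0417·12.36·+0.11758| / 0.0238932 = 2.5358 rad/s.

2.54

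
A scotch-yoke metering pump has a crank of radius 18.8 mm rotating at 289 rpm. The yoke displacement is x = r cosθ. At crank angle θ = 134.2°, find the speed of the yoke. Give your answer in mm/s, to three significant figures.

408

ω = 30.26 rad/s (from 289 rpm).
x = r cosθ ⇒ ẋ = −rω sinθ.
|v| = rω|sinθ| = 0.0188·30.26·|sin 134.2°| = 0.4079 m/s = 407.9 mm/s.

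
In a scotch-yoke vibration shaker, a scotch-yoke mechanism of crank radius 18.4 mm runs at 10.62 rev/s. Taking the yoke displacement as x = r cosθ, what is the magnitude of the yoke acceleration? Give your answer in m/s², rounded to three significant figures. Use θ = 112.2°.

ω = 66.73 rad/s (from 10.62 rev/s).
x = r cosθ ⇒ ẍ = −rω² cosθ (ω constant).
|a| = rω²|cosθ| = 0.0184·(66.73)²·|cos 112.2°| = 30.955 m/s².

31.0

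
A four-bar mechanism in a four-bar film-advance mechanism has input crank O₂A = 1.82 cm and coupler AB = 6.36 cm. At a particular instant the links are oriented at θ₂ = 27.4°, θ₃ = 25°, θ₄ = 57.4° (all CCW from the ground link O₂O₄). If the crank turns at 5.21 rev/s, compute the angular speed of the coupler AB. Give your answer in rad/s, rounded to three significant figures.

8.74

ω₂ = 32.74 rad/s (from 5.21 rev/s).
Differentiating the loop-closure r₂e^{iθ₂}+r₃e^{iθ₃}=r₁+r₄e^{iθ₄} gives r₂ω₂e^{iθ₂}+r₃ω₃e^{iθ₃}=r₄ω₄e^{iθ₄}.
Eliminating the other unknown: ω₃ = r₂ω₂ sin(θ₄−θ₂) / [r₃ sin(θ₃−θ₄)].
Numerator sine = +0.50000; denominator sine = -0.53583.
Result = 0.0182·32.74·(+0.50000) / (0.0636·(-0.53583)) = -8.7413 rad/s; magnitude 8.7413 rad/s.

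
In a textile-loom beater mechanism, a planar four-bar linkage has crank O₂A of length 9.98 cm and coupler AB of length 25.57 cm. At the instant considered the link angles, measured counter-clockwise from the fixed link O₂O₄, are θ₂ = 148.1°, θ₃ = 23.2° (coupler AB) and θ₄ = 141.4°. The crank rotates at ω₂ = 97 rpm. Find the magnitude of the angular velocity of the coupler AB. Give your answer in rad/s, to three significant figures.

ω₂ = 10.16 rad/s (from 97 rpm).
Differentiating the loop-closure r₂e^{iθ₂}+r₃e^{iθ₃}=r₁+r₄e^{iθ₄} gives r₂ω₂e^{iθ₂}+r₃ω₃e^{iθ₃}=r₄ω₄e^{iθ₄}.
Eliminating the other unknown: ω₃ = r₂ω₂ sin(θ₄−θ₂) / [r₃ sin(θ₃−θ₄)].
Numerator sine = -0.11667; denominator sine = -0.88130.
Result = 0.0998·10.16·(-0.11667) / (0.2557·(-0.88130)) = +0.52485 rad/s; magnitude 0.52485 rad/s.

0.525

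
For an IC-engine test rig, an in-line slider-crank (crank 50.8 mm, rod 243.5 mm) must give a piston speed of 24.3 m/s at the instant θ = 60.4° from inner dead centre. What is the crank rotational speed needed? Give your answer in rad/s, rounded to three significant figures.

498

For an in-line slider-crank, |v_piston| = rω|sinθ|·[1 + r cosθ/√(L² − r² sin²θ)].
With r = 0.0508 m, L = 0.2435 m, θ = 60.4°: the bracketed kinematic factor |dx/dθ| = 0.048799 m.
ω = v/|dx/dθ| = 24.3/0.048799 = 497.96 rad/s.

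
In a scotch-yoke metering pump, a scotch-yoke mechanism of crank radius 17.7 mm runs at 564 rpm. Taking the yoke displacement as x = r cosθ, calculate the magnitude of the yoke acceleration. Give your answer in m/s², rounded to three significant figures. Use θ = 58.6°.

ω = 59.06 rad/s (from 564 rpm).
x = r cosθ ⇒ ẍ = −rω² cosθ (ω constant).
|a| = rω²|cosθ| = 0.0177·(59.06)²·|cos 58.6°| = 32.169 m/s².

32.2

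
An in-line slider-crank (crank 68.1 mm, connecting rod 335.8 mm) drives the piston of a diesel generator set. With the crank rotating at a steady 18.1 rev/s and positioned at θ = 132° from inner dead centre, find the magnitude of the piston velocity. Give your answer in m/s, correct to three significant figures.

4.97

ω = 2π·18.1 = 113.7 rad/s
For an in-line slider-crank, x = r cosθ + √(L² − r² sin²θ), so v = −rω sinθ·[1 + r cosθ/√(L² − r² sin²θ)].
With r = 0.0681 m, L = 0.3358 m, θ = 132°: √(L² − r² sin²θ) = 0.33196 m.
v = −0.0681·113.7·0.74314·[1 + 0.0681·-0.66913/0.33196] = -4.9654 m/s.
|v| = 4.9654 m/s.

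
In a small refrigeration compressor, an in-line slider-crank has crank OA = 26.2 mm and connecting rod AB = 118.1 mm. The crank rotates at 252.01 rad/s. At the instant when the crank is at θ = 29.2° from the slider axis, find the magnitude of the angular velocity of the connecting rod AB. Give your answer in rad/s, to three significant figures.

ω = 252 rad/s
The rod makes angle φ with the slider axis where L sinφ = r sinθ; differentiating, L cosφ·φ̇ = r ω cosθ.
L cosφ = √(L² − r² sin²θ) = 0.11741 m.
|ω_rod| = r ω |cosθ| / √(L² − r² sin²θ) = 0.0262·252·0.87292/0.11741 = 49.091 rad/s.

49.1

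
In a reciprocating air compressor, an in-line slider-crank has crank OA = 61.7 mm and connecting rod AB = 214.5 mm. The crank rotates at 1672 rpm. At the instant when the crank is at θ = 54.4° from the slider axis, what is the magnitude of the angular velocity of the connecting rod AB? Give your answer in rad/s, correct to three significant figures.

ω = 175.1 rad/s (converted from 1672 rpm).
The rod makes angle φ with the slider axis where L sinφ = r sinθ; differentiating, L cosφ·φ̇ = r ω cosθ.
L cosφ = √(L² − r² sin²θ) = 0.20855 m.
|ω_rod| = r ω |cosθ| / √(L² − r² sin²θ) = 0.0617·175.1·0.58212/0.20855 = 30.155 rad/s.

30.2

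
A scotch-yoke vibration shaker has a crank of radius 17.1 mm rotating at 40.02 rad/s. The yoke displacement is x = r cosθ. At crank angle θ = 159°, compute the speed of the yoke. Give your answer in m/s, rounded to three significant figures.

0.245

ω = 40.02 rad/s
x = r cosθ ⇒ ẋ = −rω sinθ.
|v| = rω|sinθ| = 0.0171·40.02·|sin 159°| = 0.24525 m/s.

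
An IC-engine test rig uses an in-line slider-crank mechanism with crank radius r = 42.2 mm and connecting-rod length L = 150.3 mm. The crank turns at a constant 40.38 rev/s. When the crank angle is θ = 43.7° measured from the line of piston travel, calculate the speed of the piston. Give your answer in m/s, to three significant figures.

ω = 2π·40.4 = 253.7 rad/s
For an in-line slider-crank, x = r cosθ + √(L² − r² sin²θ), so v = −rω sinθ·[1 + r cosθ/√(L² − r² sin²θ)].
With r = 0.0422 m, L = 0.1503 m, θ = 43.7°: √(L² − r² sin²θ) = 0.14745 m.
v = −0.0422·253.7·0.69088·[1 + 0.0422·0.72297/0.14745] = -8.9277 m/s.
|v| = 8.9277 m/s.

8.93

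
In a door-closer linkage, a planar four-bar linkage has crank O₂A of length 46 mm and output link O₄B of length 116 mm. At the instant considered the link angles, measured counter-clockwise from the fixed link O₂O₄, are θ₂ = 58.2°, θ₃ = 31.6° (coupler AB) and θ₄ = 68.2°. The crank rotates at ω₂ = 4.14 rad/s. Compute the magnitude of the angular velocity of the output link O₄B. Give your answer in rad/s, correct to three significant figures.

ω₂ = 4.14 rad/s
Differentiating the loop-closure r₂e^{iθ₂}+r₃e^{iθ₃}=r₁+r₄e^{iθ₄} gives r₂ω₂e^{iθ₂}+r₃ω₃e^{iθ₃}=r₄ω₄e^{iθ₄}.
Eliminating the other unknown: ω₄ = r₂ω₂ sin(θ₂−θ₃) / [r₄ sin(θ₄−θ₃)].
Numerator sine = +0.44776; denominator sine = +0.59622.
Result = 0.046·4.14·(+0.44776) / (0.116·(+0.59622)) = +1.2329 rad/s; magnitude 1.2329 rad/s.

1.23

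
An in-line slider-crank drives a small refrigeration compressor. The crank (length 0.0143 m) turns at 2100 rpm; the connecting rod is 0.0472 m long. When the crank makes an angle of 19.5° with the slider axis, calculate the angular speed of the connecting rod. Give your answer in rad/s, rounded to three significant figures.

ω = 219.9 rad/s (converted from 2100 rpm).
The rod makes angle φ with the slider axis where L sinφ = r sinθ; differentiating, L cosφ·φ̇ = r ω cosθ.
L cosφ = √(L² − r² sin²θ) = 0.046958 m.
|ω_rod| = r ω |cosθ| / √(L² − r² sin²θ) = 0.0143·219.9·0.94264/0.046958 = 63.128 rad/s.

63.1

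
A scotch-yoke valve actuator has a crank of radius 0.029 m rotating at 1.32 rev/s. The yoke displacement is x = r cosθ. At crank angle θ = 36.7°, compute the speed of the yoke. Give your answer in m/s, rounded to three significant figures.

0.144

ω = 8.294 rad/s (from 1.32 rev/s).
x = r cosθ ⇒ ẋ = −rω sinθ.
|v| = rω|sinθ| = 0.029·8.294·|sin 36.7°| = 0.14374 m/s.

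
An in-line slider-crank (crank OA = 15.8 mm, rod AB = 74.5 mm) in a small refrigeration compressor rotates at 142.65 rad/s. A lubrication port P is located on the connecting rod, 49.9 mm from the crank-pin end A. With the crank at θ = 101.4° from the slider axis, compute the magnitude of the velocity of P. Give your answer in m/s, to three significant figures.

2.15

ω = 142.7 rad/s.  Crank-pin speed |V_A| = rω = 2.2539 m/s, perpendicular to OA.
Rod angle: sinφ = −(r/L) sinθ ⇒ φ = -11.999°; ω_rod = −rω cosθ/√(L²−r²sin²θ) = +6.1134 rad/s.
V_P = V_A + ω_rod × AP, with AP = 0.0499 m along the rod.
Components: V_Px = −rω sinθ − a·ω_rod·sinφ = -2.146 m/s;  V_Py = rω cosθ + a·ω_rod·cosφ = -0.1471 m/s.
|V_P| = √(V_Px² + V_Py²) = 2.151 m/s.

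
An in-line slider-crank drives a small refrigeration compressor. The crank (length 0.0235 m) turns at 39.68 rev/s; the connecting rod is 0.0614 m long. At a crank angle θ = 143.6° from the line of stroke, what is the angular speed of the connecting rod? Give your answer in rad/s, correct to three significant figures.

78.9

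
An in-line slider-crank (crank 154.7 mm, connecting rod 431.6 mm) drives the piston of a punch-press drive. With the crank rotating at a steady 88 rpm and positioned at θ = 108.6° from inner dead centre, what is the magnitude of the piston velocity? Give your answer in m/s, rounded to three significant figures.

1.19

ω = 2π·88/60 = 9.215 rad/s
For an in-line slider-crank, x = r cosθ + √(L² − r² sin²θ), so v = −rω sinθ·[1 + r cosθ/√(L² − r² sin²θ)].
With r = 0.1547 m, L = 0.4316 m, θ = 108.6°: √(L² − r² sin²θ) = 0.40593 m.
v = −0.1547·9.215·0.94777·[1 + 0.1547·-0.31896/0.40593] = -1.1869 m/s.
|v| = 1.1869 m/s.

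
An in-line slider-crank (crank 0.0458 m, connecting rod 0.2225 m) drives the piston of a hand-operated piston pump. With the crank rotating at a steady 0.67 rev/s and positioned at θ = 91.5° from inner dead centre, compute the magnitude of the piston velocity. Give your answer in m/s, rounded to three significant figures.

0.192

ω = 2π·0.67 = 4.21 rad/s
For an in-line slider-crank, x = r cosθ + √(L² − r² sin²θ), so v = −rω sinθ·[1 + r cosθ/√(L² − r² sin²θ)].
With r = 0.0458 m, L = 0.2225 m, θ = 91.5°: √(L² − r² sin²θ) = 0.21774 m.
v = −0.0458·4.21·0.99966·[1 + 0.0458·-0.02618/0.21774] = -0.19168 m/s.
|v| = 0.19168 m/s.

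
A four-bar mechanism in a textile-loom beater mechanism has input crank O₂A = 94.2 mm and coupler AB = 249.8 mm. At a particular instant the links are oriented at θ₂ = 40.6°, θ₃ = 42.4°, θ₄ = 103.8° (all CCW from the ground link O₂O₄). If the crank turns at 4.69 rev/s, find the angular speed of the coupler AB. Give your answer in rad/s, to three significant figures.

11.3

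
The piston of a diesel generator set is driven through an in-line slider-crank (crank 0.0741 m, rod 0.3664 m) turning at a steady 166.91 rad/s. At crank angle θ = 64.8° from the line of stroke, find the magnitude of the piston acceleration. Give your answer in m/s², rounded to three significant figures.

ω = 166.9 rad/s
x(θ) = r cosθ + √(L² − r² sin²θ); with ω constant, a = ω²·d²x/dθ².
d²x/dθ² = −r cosθ − r²(cos2θ)/√u − r⁴ sin²2θ/(4u^{3/2}),  u = L² − r² sin²θ = 0.129754 m².
Substituting r = 0.0741 m, L = 0.3664 m, θ = 64.8°: d²x/dθ² = -0.02193 m.
a = ω²·d²x/dθ² = (166.9)²·(-0.02193) = -610.94 m/s²;  |a| = 610.94 m/s².

611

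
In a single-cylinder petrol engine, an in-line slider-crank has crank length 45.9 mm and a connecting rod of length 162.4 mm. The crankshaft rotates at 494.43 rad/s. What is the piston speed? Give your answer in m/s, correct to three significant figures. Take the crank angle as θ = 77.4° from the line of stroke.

ω = 494.4 rad/s
For an in-line slider-crank, x = r cosθ + √(L² − r² sin²θ), so v = −rω sinθ·[1 + r cosθ/√(L² − r² sin²θ)].
With r = 0.0459 m, L = 0.1624 m, θ = 77.4°: √(L² − r² sin²θ) = 0.1561 m.
v = −0.0459·494.4·0.97592·[1 + 0.0459·0.21814/0.1561] = -23.568 m/s.
|v| = 23.568 m/s.

23.6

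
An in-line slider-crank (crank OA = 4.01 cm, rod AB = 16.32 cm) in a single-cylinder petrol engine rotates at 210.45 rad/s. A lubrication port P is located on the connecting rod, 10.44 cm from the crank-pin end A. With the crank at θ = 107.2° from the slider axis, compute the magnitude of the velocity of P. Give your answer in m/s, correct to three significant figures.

7.73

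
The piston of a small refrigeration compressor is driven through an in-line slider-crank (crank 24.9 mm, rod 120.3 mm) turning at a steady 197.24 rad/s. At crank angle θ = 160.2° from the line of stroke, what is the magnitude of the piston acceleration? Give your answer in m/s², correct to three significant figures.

ω = 197.2 rad/s
x(θ) = r cosθ + √(L² − r² sin²θ); with ω constant, a = ω²·d²x/dθ².
d²x/dθ² = −r cosθ − r²(cos2θ)/√u − r⁴ sin²2θ/(4u^{3/2}),  u = L² − r² sin²θ = 0.0144009 m².
Substituting r = 0.0249 m, L = 0.1203 m, θ = 160.2°: d²x/dθ² = +0.019424 m.
a = ω²·d²x/dθ² = (197.2)²·(+0.019424) = +755.68 m/s²;  |a| = 755.68 m/s².

756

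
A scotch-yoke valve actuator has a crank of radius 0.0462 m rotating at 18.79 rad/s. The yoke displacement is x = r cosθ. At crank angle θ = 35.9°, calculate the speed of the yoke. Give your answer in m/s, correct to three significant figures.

0.509

ω = 18.79 rad/s
x = r cosθ ⇒ ẋ = −rω sinθ.
|v| = rω|sinθ| = 0.0462·18.79·|sin 35.9°| = 0.50903 m/s.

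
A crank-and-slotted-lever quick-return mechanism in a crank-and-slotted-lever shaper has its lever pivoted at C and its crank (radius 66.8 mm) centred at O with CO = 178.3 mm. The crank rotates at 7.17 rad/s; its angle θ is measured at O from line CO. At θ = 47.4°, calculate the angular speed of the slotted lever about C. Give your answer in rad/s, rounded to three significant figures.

1.71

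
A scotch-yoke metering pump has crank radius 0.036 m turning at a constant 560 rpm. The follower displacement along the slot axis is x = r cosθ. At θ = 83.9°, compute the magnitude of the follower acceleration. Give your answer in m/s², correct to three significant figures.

13.2

ω = 58.64 rad/s (from 560 rpm).
x = r cosθ ⇒ ẍ = −rω² cosθ (ω constant).
|a| = rω²|cosθ| = 0.036·(58.64)²·|cos 83.9°| = 13.156 m/s².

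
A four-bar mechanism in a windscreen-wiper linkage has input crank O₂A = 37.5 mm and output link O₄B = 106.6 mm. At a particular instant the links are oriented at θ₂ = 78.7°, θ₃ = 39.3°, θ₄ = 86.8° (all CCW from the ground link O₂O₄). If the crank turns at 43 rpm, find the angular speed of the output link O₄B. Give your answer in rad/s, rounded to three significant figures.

ω₂ = 4.503 rad/s (from 43 rpm).
Differentiating the loop-closure r₂e^{iθ₂}+r₃e^{iθ₃}=r₁+r₄e^{iθ₄} gives r₂ω₂e^{iθ₂}+r₃ω₃e^{iθ₃}=r₄ω₄e^{iθ₄}.
Eliminating the other unknown: ω₄ = r₂ω₂ sin(θ₂−θ₃) / [r₄ sin(θ₄−θ₃)].
Numerator sine = +0.63473; denominator sine = +0.73728.
Result = 0.0375·4.503·(+0.63473) / (0.1066·(+0.73728)) = +1.3637 rad/s; magnitude 1.3637 rad/s.

1.36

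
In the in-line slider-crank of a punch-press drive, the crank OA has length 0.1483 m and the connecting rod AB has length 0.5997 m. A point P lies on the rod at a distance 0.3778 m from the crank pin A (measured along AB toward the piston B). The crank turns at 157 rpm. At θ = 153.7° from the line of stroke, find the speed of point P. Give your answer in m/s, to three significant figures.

1.23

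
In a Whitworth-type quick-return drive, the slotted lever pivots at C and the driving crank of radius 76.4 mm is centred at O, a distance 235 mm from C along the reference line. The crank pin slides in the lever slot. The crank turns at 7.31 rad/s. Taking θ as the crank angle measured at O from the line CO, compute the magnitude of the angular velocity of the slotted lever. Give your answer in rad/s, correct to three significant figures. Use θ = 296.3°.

1.31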